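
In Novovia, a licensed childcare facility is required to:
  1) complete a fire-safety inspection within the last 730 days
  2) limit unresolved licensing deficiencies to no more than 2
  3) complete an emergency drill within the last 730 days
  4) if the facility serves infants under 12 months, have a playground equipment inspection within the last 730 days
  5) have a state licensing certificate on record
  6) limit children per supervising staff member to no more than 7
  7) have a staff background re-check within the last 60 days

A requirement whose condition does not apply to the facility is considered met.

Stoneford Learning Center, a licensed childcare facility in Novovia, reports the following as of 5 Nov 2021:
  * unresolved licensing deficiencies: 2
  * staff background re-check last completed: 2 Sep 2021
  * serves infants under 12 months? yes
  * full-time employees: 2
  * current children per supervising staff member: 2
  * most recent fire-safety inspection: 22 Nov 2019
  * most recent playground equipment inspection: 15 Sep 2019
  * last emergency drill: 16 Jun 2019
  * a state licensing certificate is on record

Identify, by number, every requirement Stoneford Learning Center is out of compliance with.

3, 4, 7

1. fire-safety inspection 714 days ago vs limit 730 → met
2. unresolved licensing deficiencies 2 ≤ 2 → met
3. emergency drill 873 days ago vs limit 730 → not met
4. condition 'serves infants under 12 months' holds; playground equipment inspection 782 days ago vs limit 730 → not met
5. state licensing certificate present → met
6. children per supervising staff member 2 ≤ 7 → met
7. staff background re-check 64 days ago vs limit 60 → not met
Not met: 3, 4, 7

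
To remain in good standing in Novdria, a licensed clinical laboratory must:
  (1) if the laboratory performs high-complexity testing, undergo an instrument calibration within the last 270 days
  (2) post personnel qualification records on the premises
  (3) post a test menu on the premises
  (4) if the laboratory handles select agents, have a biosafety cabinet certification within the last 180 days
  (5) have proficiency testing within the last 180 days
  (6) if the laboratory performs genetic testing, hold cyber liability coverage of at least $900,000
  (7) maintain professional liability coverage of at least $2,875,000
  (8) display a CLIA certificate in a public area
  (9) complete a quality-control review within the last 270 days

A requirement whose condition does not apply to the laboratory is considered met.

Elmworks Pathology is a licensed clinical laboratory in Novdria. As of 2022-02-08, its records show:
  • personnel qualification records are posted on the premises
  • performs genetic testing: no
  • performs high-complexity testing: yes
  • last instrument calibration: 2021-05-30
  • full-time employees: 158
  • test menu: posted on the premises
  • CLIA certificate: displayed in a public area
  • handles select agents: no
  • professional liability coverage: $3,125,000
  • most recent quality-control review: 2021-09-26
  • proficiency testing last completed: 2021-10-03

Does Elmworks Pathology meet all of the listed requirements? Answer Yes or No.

Yes

1. condition 'performs high-complexity testing' holds; instrument calibration 254 days ago vs limit 270 → met
2. personnel qualification records present → met
3. test menu present → met
4. condition 'handles select agents' does not hold → requirement n/a → met
5. proficiency testing 128 days ago vs limit 180 → met
6. condition 'performs genetic testing' does not hold → requirement n/a → met
7. professional liability coverage $3,125,000 ≥ $2,875,000 → met
8. CLIA certificate present → met
9. quality-control review 135 days ago vs limit 270 → met
All met.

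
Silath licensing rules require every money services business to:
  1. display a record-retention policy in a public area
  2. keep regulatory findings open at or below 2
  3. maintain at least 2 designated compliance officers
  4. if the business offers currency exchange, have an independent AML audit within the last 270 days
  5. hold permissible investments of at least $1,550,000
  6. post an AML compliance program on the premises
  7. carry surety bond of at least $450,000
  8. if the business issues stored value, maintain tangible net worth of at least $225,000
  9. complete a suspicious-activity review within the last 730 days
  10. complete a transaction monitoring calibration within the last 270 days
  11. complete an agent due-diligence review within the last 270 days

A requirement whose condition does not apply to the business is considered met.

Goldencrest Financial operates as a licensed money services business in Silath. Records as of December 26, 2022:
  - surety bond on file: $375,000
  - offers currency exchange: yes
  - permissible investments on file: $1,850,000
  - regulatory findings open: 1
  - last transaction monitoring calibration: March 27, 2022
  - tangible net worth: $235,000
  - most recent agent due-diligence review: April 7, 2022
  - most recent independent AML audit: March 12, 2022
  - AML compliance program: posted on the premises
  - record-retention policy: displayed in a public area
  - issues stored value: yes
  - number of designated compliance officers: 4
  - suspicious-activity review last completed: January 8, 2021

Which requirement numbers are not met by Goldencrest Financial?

4, 7, 10

1. record-retention policy present → met
2. regulatory findings open 1 ≤ 2 → met
3. designated compliance officers 4 ≥ 2 → met
4. condition 'offers currency exchange' holds; independent AML audit 289 days ago vs limit 270 → not met
5. permissible investments $1,850,000 ≥ $1,550,000 → met
6. AML compliance program present → met
7. surety bond $375,000 < $450,000 → not met
8. condition 'issues stored value' holds; tangible net worth $235,000 ≥ $225,000 → met
9. suspicious-activity review 717 days ago vs limit 730 → met
10. transaction monitoring calibration 274 days ago vs limit 270 → not met
11. agent due-diligence review 263 days ago vs limit 270 → met
Not met: 4, 7, 10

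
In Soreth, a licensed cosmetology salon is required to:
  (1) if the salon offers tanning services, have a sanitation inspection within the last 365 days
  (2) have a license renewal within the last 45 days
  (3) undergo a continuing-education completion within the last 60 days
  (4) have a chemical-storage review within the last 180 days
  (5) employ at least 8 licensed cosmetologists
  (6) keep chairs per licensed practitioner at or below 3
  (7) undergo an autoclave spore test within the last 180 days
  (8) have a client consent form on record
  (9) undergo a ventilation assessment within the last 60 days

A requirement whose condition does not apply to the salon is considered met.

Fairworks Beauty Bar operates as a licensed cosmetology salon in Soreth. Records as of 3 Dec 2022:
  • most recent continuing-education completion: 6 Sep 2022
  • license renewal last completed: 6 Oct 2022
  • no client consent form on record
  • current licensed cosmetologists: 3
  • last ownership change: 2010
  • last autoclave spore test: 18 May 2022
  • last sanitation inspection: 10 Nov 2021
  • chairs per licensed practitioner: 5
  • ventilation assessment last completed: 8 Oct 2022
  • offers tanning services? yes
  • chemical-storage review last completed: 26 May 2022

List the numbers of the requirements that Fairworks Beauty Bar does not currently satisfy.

1. condition 'offers tanning services' holds; sanitation inspection 388 days ago vs limit 365 → not met
2. license renewal 58 days ago vs limit 45 → not met
3. continuing-education completion 88 days ago vs limit 60 → not met
4. chemical-storage review 191 days ago vs limit 180 → not met
5. licensed cosmetologists 3 < 8 → not met
6. chairs per licensed practitioner 5 > 3 → not met
7. autoclave spore test 199 days ago vs limit 180 → not met
8. client consent form absent → not met
9. ventilation assessment 56 days ago vs limit 60 → met
Not met: 1, 2, 3, 4, 5, 6, 7, 8

1, 2, 3, 4, 5, 6, 7, 8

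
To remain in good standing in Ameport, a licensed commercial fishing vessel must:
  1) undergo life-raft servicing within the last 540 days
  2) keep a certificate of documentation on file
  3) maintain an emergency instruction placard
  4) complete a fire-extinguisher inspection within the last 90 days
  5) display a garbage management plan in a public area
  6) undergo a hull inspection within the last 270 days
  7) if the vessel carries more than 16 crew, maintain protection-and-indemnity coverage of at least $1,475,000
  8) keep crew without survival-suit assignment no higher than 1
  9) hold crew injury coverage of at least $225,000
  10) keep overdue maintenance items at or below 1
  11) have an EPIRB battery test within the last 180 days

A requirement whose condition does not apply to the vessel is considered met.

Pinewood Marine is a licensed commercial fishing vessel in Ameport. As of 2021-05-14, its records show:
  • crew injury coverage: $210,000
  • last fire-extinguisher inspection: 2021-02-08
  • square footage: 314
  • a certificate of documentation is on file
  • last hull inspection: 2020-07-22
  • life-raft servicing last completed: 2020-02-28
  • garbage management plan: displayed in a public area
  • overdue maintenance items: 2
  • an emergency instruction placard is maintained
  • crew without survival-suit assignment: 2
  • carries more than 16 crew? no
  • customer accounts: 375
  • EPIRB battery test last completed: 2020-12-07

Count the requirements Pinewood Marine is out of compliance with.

1. life-raft servicing 441 days ago vs limit 540 → met
2. certificate of documentation present → met
3. emergency instruction placard present → met
4. fire-extinguisher inspection 95 days ago vs limit 90 → not met
5. garbage management plan present → met
6. hull inspection 296 days ago vs limit 270 → not met
7. condition 'carries more than 16 crew' does not hold → requirement n/a → met
8. crew without survival-suit assignment 2 > 1 → not met
9. crew injury coverage $210,000 < $225,000 → not met
10. overdue maintenance items 2 > 1 → not met
11. EPIRB battery test 158 days ago vs limit 180 → met
Not met: 5 of 11

5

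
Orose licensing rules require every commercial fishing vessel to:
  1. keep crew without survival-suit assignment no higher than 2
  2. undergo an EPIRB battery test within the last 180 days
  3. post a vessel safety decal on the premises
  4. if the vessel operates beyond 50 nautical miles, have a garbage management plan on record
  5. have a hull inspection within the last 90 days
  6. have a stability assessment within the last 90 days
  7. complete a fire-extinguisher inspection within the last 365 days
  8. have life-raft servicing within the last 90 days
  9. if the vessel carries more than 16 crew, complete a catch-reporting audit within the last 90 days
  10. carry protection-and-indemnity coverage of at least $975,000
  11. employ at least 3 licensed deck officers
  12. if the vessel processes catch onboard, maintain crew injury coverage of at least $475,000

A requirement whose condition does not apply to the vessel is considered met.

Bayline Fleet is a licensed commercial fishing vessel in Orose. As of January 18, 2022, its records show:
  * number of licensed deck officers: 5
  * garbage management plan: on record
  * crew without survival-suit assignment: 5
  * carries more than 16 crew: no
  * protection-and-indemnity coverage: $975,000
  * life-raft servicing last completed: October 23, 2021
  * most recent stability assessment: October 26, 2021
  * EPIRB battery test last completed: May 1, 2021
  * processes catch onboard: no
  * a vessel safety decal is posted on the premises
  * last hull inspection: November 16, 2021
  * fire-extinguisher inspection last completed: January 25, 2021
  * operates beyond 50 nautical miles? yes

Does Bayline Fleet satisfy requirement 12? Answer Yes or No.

12. condition 'processes catch onboard' does not hold → requirement n/a → met

Yes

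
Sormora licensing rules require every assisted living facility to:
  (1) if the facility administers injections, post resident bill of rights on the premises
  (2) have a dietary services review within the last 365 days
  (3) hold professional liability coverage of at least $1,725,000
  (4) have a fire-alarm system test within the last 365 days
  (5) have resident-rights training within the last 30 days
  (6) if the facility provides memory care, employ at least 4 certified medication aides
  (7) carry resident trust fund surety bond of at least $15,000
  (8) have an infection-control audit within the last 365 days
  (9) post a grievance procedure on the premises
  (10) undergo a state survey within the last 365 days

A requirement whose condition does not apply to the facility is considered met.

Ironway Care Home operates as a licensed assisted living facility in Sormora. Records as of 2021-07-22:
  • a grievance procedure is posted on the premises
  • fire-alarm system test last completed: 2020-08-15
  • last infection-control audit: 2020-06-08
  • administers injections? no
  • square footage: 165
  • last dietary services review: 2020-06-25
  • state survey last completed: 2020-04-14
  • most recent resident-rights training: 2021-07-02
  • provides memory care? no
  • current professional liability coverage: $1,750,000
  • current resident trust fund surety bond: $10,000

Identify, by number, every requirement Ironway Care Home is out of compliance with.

2, 7, 8, 10

1. condition 'administers injections' does not hold → requirement n/a → met
2. dietary services review 392 days ago vs limit 365 → not met
3. professional liability coverage $1,750,000 ≥ $1,725,000 → met
4. fire-alarm system test 341 days ago vs limit 365 → met
5. resident-rights training 20 days ago vs limit 30 → met
6. condition 'provides memory care' does not hold → requirement n/a → met
7. resident trust fund surety bond $10,000 < $15,000 → not met
8. infection-control audit 409 days ago vs limit 365 → not met
9. grievance procedure present → met
10. state survey 464 days ago vs limit 365 → not met
Not met: 2, 7, 8, 10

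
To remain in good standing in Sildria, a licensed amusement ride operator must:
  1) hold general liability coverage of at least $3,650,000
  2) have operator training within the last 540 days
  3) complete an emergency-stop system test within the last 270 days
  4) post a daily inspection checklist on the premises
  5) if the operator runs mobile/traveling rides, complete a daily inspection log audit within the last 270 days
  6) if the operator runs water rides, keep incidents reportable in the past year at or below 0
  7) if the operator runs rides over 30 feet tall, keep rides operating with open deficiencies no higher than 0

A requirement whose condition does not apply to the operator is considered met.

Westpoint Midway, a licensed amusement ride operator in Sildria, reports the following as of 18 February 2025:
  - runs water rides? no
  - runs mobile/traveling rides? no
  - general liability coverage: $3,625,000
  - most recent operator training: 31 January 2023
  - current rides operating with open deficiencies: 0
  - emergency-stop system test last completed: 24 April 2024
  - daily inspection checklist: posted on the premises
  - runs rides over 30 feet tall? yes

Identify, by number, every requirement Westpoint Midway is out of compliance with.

1. general liability coverage $3,625,000 < $3,650,000 → not met
2. operator training 749 days ago vs limit 540 → not met
3. emergency-stop system test 300 days ago vs limit 270 → not met
4. daily inspection checklist present → met
5. condition 'runs mobile/traveling rides' does not hold → requirement n/a → met
6. condition 'runs water rides' does not hold → requirement n/a → met
7. condition 'runs rides over 30 feet tall' holds; rides operating with open deficiencies 0 ≤ 0 → met
Not met: 1, 2, 3

1, 2, 3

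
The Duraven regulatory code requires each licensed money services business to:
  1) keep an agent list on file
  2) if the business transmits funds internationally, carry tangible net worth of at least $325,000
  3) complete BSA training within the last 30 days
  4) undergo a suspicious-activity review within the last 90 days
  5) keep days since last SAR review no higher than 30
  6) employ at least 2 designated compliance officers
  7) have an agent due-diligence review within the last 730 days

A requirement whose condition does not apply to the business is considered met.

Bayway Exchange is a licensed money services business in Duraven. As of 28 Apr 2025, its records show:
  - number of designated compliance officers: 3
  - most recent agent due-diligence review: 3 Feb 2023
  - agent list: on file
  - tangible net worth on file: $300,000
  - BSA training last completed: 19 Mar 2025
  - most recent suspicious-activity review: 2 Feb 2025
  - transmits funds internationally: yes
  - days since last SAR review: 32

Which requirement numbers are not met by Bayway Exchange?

1. agent list present → met
2. condition 'transmits funds internationally' holds; tangible net worth $300,000 < $325,000 → not met
3. BSA training 40 days ago vs limit 30 → not met
4. suspicious-activity review 85 days ago vs limit 90 → met
5. days since last SAR review 32 > 30 → not met
6. designated compliance officers 3 ≥ 2 → met
7. agent due-diligence review 815 days ago vs limit 730 → not met
Not met: 2, 3, 5, 7

2, 3, 5, 7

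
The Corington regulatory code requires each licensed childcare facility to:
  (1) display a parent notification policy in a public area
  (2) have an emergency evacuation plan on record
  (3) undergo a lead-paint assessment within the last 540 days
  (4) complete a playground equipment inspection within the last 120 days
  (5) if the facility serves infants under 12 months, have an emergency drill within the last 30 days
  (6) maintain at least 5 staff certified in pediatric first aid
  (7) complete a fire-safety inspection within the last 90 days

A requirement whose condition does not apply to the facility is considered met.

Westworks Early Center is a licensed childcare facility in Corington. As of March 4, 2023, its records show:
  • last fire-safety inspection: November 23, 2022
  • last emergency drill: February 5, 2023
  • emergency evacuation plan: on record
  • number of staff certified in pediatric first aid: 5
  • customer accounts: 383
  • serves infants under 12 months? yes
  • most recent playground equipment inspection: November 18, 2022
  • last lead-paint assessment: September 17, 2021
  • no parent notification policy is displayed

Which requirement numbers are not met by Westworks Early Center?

1. parent notification policy absent → not met
2. emergency evacuation plan present → met
3. lead-paint assessment 533 days ago vs limit 540 → met
4. playground equipment inspection 106 days ago vs limit 120 → met
5. condition 'serves infants under 12 months' holds; emergency drill 27 days ago vs limit 30 → met
6. staff certified in pediatric first aid 5 ≥ 5 → met
7. fire-safety inspection 101 days ago vs limit 90 → not met
Not met: 1, 7

1, 7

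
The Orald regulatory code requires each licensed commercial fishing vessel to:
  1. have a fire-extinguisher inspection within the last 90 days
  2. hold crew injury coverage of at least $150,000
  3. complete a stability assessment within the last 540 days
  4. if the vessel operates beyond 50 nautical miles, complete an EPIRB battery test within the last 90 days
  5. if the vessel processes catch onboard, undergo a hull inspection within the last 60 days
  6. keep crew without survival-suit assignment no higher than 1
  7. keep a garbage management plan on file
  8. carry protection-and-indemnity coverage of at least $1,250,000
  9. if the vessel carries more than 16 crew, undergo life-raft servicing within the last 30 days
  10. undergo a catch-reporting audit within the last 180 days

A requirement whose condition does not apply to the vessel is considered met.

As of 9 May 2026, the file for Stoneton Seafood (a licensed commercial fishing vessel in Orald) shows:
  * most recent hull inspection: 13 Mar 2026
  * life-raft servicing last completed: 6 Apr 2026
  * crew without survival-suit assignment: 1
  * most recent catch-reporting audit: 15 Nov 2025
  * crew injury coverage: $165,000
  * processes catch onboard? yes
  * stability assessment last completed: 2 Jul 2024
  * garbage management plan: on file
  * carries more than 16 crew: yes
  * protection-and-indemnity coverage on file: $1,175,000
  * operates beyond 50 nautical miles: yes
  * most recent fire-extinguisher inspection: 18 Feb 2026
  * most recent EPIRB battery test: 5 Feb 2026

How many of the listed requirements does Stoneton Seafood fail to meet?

1. fire-extinguisher inspection 80 days ago vs limit 90 → met
2. crew injury coverage $165,000 ≥ $150,000 → met
3. stability assessment 676 days ago vs limit 540 → not met
4. condition 'operates beyond 50 nautical miles' holds; EPIRB battery test 93 days ago vs limit 90 → not met
5. condition 'processes catch onboard' holds; hull inspection 57 days ago vs limit 60 → met
6. crew without survival-suit assignment 1 ≤ 1 → met
7. garbage management plan present → met
8. protection-and-indemnity coverage $1,175,000 < $1,250,000 → not met
9. condition 'carries more than 16 crew' holds; life-raft servicing 33 days ago vs limit 30 → not met
10. catch-reporting audit 175 days ago vs limit 180 → met
Not met: 4 of 10

4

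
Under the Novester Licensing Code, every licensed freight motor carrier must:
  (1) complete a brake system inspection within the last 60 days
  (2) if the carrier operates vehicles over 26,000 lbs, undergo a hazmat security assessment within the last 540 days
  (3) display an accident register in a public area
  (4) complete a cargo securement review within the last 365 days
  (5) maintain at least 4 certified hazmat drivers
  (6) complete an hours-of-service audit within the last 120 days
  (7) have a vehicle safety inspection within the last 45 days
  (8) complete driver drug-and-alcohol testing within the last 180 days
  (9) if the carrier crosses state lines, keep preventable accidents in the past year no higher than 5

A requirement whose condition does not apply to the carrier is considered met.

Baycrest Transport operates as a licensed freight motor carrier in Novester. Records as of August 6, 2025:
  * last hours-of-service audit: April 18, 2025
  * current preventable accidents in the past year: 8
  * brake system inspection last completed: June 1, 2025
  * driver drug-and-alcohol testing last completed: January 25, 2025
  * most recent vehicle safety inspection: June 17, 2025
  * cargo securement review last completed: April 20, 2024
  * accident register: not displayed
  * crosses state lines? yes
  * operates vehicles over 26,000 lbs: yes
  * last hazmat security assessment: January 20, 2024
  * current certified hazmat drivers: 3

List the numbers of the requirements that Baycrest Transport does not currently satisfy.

1. brake system inspection 66 days ago vs limit 60 → not met
2. condition 'operates vehicles over 26,000 lbs' holds; hazmat security assessment 564 days ago vs limit 540 → not met
3. accident register absent → not met
4. cargo securement review 473 days ago vs limit 365 → not met
5. certified hazmat drivers 3 < 4 → not met
6. hours-of-service audit 110 days ago vs limit 120 → met
7. vehicle safety inspection 50 days ago vs limit 45 → not met
8. driver drug-and-alcohol testing 193 days ago vs limit 180 → not met
9. condition 'crosses state lines' holds; preventable accidents in the past year 8 > 5 → not met
Not met: 1, 2, 3, 4, 5, 7, 8, 9

1, 2, 3, 4, 5, 7, 8, 9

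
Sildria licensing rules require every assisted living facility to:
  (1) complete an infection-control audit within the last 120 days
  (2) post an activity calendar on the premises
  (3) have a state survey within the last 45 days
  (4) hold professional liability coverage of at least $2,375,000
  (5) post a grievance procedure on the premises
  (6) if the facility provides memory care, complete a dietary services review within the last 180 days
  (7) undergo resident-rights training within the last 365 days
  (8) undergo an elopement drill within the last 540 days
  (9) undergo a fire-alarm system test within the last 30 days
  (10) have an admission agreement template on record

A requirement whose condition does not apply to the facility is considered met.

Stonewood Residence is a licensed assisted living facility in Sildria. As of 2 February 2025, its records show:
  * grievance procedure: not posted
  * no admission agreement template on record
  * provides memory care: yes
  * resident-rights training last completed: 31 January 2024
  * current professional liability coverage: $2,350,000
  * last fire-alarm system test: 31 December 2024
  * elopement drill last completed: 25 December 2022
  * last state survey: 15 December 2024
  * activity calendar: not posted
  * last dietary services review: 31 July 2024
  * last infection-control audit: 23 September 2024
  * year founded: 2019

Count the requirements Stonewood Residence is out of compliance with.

1. infection-control audit 132 days ago vs limit 120 → not met
2. activity calendar absent → not met
3. state survey 49 days ago vs limit 45 → not met
4. professional liability coverage $2,350,000 < $2,375,000 → not met
5. grievance procedure absent → not met
6. condition 'provides memory care' holds; dietary services review 186 days ago vs limit 180 → not met
7. resident-rights training 368 days ago vs limit 365 → not met
8. elopement drill 770 days ago vs limit 540 → not met
9. fire-alarm system test 33 days ago vs limit 30 → not met
10. admission agreement template absent → not met
Not met: 10 of 10

10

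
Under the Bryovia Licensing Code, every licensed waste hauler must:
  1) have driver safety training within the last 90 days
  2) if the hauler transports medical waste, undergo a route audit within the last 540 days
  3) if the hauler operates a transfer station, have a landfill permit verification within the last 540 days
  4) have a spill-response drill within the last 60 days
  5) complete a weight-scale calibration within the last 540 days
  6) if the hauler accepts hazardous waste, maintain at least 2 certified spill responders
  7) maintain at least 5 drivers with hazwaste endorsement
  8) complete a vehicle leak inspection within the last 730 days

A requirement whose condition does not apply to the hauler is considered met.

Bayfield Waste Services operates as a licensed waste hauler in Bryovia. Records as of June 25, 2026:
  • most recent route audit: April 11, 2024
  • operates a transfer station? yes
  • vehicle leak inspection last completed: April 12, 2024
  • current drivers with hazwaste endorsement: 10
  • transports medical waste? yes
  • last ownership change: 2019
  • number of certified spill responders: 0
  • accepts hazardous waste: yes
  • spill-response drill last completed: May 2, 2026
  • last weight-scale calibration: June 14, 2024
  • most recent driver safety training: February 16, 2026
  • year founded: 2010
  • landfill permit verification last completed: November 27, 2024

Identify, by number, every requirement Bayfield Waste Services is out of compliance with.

1, 2, 3, 5, 6, 8

1. driver safety training 129 days ago vs limit 90 → not met
2. condition 'transports medical waste' holds; route audit 805 days ago vs limit 540 → not met
3. condition 'operates a transfer station' holds; landfill permit verification 575 days ago vs limit 540 → not met
4. spill-response drill 54 days ago vs limit 60 → met
5. weight-scale calibration 741 days ago vs limit 540 → not met
6. condition 'accepts hazardous waste' holds; certified spill responders 0 < 2 → not met
7. drivers with hazwaste endorsement 10 ≥ 5 → met
8. vehicle leak inspection 804 days ago vs limit 730 → not met
Not met: 1, 2, 3, 5, 6, 8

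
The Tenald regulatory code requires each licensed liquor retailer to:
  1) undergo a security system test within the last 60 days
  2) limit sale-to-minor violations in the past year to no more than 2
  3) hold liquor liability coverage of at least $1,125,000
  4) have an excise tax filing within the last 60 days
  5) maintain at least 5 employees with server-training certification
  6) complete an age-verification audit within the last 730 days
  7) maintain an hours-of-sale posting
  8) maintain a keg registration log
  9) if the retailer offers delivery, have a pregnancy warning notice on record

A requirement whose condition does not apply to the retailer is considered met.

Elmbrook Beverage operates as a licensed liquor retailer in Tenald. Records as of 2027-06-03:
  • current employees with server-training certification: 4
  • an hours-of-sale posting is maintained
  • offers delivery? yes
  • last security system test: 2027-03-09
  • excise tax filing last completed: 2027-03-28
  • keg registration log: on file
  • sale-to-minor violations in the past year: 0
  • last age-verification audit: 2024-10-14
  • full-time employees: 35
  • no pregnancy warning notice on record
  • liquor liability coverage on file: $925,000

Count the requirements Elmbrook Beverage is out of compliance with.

1. security system test 86 days ago vs limit 60 → not met
2. sale-to-minor violations in the past year 0 ≤ 2 → met
3. liquor liability coverage $925,000 < $1,125,000 → not met
4. excise tax filing 67 days ago vs limit 60 → not met
5. employees with server-training certification 4 < 5 → not met
6. age-verification audit 962 days ago vs limit 730 → not met
7. hours-of-sale posting present → met
8. keg registration log present → met
9. condition 'offers delivery' holds; pregnancy warning notice absent → not met
Not met: 6 of 9

6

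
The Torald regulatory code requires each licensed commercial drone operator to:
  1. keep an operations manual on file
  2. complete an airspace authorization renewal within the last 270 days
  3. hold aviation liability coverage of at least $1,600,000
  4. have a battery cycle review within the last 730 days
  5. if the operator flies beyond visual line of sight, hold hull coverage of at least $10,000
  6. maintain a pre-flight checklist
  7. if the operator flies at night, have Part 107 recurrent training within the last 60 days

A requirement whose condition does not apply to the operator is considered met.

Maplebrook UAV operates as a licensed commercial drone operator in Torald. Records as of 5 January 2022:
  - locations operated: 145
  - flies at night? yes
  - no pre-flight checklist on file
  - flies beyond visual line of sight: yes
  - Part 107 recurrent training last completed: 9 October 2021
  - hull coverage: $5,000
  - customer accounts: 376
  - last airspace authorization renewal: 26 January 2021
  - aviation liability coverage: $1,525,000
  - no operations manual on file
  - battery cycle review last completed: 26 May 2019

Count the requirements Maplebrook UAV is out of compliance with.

7

1. operations manual absent → not met
2. airspace authorization renewal 344 days ago vs limit 270 → not met
3. aviation liability coverage $1,525,000 < $1,600,000 → not met
4. battery cycle review 955 days ago vs limit 730 → not met
5. condition 'flies beyond visual line of sight' holds; hull coverage $5,000 < $10,000 → not met
6. pre-flight checklist absent → not met
7. condition 'flies at night' holds; Part 107 recurrent training 88 days ago vs limit 60 → not met
Not met: 7 of 7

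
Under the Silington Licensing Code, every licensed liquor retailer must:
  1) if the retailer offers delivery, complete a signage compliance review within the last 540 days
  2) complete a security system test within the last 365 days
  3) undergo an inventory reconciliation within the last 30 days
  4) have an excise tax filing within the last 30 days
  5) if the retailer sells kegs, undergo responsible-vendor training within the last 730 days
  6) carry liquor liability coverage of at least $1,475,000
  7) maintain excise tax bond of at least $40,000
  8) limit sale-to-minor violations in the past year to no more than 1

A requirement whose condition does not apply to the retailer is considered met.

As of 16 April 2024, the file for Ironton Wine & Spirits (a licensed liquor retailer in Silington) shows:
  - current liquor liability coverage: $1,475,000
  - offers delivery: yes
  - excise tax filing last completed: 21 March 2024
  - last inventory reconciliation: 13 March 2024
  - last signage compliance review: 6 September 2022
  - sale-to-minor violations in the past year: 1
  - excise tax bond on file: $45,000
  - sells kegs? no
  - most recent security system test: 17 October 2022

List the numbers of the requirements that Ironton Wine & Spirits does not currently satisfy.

1. condition 'offers delivery' holds; signage compliance review 588 days ago vs limit 540 → not met
2. security system test 547 days ago vs limit 365 → not met
3. inventory reconciliation 34 days ago vs limit 30 → not met
4. excise tax filing 26 days ago vs limit 30 → met
5. condition 'sells kegs' does not hold → requirement n/a → met
6. liquor liability coverage $1,475,000 ≥ $1,475,000 → met
7. excise tax bond $45,000 ≥ $40,000 → met
8. sale-to-minor violations in the past year 1 ≤ 1 → met
Not met: 1, 2, 3

1, 2, 3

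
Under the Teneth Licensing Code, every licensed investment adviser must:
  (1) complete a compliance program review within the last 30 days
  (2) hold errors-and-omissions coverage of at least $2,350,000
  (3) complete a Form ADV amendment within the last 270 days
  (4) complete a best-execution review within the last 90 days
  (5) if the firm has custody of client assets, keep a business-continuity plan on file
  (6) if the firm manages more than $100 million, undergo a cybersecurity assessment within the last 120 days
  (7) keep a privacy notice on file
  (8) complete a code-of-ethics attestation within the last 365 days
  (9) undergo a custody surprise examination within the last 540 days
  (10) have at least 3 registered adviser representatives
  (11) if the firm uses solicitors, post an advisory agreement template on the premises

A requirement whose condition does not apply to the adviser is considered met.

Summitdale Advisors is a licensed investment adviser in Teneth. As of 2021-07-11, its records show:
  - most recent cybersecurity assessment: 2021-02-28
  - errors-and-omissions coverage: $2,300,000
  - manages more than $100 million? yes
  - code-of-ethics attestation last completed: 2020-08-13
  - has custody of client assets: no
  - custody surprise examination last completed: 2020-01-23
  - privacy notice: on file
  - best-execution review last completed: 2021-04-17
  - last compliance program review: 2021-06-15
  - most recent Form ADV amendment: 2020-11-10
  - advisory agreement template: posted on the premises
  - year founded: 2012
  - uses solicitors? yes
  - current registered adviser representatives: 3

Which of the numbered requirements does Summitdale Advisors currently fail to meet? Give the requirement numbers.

1. compliance program review 26 days ago vs limit 30 → met
2. errors-and-omissions coverage $2,300,000 < $2,350,000 → not met
3. Form ADV amendment 243 days ago vs limit 270 → met
4. best-execution review 85 days ago vs limit 90 → met
5. condition 'has custody of client assets' does not hold → requirement n/a → met
6. condition 'manages more than $100 million' holds; cybersecurity assessment 133 days ago vs limit 120 → not met
7. privacy notice present → met
8. code-of-ethics attestation 332 days ago vs limit 365 → met
9. custody surprise examination 535 days ago vs limit 540 → met
10. registered adviser representatives 3 ≥ 3 → met
11. condition 'uses solicitors' holds; advisory agreement template present → met
Not met: 2, 6

2, 6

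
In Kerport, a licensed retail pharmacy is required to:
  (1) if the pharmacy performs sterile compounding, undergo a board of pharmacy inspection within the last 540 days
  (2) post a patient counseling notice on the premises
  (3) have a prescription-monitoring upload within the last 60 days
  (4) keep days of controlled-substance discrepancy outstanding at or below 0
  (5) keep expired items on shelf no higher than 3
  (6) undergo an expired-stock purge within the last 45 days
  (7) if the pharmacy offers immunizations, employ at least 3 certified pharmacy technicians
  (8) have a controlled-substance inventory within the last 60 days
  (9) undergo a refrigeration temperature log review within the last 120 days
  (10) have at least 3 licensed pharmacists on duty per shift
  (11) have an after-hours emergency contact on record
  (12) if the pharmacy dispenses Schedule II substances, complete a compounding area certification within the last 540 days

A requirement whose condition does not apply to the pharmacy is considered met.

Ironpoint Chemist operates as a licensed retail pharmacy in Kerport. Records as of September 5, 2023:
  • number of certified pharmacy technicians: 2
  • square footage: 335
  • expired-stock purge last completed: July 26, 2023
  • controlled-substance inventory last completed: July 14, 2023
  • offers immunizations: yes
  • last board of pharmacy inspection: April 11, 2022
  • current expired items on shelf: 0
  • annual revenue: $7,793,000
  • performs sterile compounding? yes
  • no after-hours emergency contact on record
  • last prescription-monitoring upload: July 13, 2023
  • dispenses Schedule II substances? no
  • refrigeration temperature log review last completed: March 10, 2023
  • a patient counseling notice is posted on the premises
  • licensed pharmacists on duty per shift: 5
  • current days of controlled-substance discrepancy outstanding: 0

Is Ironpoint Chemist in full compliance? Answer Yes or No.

1. condition 'performs sterile compounding' holds; board of pharmacy inspection 512 days ago vs limit 540 → met
2. patient counseling notice present → met
3. prescription-monitoring upload 54 days ago vs limit 60 → met
4. days of controlled-substance discrepancy outstanding 0 ≤ 0 → met
5. expired items on shelf 0 ≤ 3 → met
6. expired-stock purge 41 days ago vs limit 45 → met
7. condition 'offers immunizations' holds; certified pharmacy technicians 2 < 3 → not met
8. controlled-substance inventory 53 days ago vs limit 60 → met
9. refrigeration temperature log review 179 days ago vs limit 120 → not met
10. licensed pharmacists on duty per shift 5 ≥ 3 → met
11. after-hours emergency contact absent → not met
12. condition 'dispenses Schedule II substances' does not hold → requirement n/a → met
Not met: 7, 9, 11

No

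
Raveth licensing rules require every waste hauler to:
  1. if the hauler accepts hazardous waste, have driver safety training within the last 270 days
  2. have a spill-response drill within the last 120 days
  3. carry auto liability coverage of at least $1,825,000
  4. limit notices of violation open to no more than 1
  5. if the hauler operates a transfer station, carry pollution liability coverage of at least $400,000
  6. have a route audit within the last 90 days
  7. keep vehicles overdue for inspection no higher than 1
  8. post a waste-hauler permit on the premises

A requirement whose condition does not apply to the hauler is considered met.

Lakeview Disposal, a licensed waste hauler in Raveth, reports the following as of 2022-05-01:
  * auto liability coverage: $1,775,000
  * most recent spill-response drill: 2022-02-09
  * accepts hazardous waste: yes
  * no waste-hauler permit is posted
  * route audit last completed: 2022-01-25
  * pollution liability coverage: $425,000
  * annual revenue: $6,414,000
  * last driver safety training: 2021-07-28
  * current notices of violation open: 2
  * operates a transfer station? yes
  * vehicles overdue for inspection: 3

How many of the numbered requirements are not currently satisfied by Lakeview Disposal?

6

1. condition 'accepts hazardous waste' holds; driver safety training 277 days ago vs limit 270 → not met
2. spill-response drill 81 days ago vs limit 120 → met
3. auto liability coverage $1,775,000 < $1,825,000 → not met
4. notices of violation open 2 > 1 → not met
5. condition 'operates a transfer station' holds; pollution liability coverage $425,000 ≥ $400,000 → met
6. route audit 96 days ago vs limit 90 → not met
7. vehicles overdue for inspection 3 > 1 → not met
8. waste-hauler permit absent → not met
Not met: 6 of 8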